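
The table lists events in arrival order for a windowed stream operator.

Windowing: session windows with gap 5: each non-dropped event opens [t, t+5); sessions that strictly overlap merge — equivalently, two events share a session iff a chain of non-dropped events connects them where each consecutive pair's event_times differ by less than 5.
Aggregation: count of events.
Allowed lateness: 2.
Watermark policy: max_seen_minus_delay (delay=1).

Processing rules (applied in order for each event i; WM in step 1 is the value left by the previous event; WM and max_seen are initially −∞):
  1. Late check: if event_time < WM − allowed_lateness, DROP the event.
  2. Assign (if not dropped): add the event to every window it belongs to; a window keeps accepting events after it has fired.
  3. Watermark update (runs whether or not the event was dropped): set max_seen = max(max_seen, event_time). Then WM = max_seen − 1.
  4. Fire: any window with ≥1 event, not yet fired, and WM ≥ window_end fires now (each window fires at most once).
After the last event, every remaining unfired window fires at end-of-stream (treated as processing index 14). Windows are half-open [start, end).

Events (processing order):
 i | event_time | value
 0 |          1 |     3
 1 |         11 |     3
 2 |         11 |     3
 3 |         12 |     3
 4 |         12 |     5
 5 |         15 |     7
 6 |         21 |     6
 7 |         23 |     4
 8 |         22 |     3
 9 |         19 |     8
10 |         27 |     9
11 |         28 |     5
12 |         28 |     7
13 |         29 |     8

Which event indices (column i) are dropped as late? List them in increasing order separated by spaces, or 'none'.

9

i=0 t=1 v=3: → [1,6); WM=0
i=1 t=11 v=3: → [11,16); WM=10
i=2 t=11 v=3: → [11,16); WM=10
i=3 t=12 v=3: → [11,17); WM=11
i=4 t=12 v=5: → [11,17); WM=11
i=5 t=15 v=7: → [11,20); WM=14
i=6 t=21 v=6: → [21,26); WM=20
i=7 t=23 v=4: → [21,28); WM=22
i=8 t=22 v=3: → [21,28); WM=22
i=9 t=19 v=8: DROP (t<22-2); WM=22
i=10 t=27 v=9: → [21,32); WM=26
i=11 t=28 v=5: → [21,33); WM=27
i=12 t=28 v=7: → [21,33); WM=27
i=13 t=29 v=8: → [21,34); WM=28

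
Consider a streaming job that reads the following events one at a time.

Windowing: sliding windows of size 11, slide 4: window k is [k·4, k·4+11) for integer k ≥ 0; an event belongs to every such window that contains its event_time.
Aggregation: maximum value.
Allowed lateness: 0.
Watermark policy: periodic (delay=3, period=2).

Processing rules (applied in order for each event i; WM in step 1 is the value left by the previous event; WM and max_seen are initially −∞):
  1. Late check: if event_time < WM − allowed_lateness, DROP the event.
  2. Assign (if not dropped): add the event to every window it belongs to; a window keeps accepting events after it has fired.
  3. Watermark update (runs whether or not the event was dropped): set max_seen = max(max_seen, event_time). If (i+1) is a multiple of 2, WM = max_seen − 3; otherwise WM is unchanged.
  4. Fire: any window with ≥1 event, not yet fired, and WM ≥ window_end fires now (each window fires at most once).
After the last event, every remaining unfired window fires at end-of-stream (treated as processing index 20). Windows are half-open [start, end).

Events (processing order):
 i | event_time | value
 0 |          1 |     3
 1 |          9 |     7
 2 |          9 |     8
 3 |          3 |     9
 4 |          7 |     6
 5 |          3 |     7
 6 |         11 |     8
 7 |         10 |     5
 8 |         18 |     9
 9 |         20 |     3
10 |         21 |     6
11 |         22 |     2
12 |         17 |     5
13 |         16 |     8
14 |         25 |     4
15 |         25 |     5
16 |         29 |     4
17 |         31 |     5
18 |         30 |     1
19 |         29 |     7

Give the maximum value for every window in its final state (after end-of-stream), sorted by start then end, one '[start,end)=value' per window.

i=0 t=1 v=3: → [0,11); WM=−∞
i=1 t=9 v=7: → [8,19),[4,15),[0,11); WM=6
i=2 t=9 v=8: → [8,19),[4,15),[0,11); WM=6
i=3 t=3 v=9: DROP (t<6-0); WM=6
i=4 t=7 v=6: → [4,15),[0,11); WM=6
i=5 t=3 v=7: DROP (t<6-0); WM=6
i=6 t=11 v=8: → [8,19),[4,15); WM=6
i=7 t=10 v=5: → [8,19),[4,15),[0,11); WM=8
i=8 t=18 v=9: → [16,27),[12,23),[8,19); WM=8
i=9 t=20 v=3: → [20,31),[16,27),[12,23); WM=17; [0,11) fires=8 [4,15) fires=8
i=10 t=21 v=6: → [20,31),[16,27),[12,23); WM=17
i=11 t=22 v=2: → [20,31),[16,27),[12,23); WM=19; [8,19) fires=9
i=12 t=17 v=5: DROP (t<19-0); WM=19
i=13 t=16 v=8: DROP (t<19-0); WM=19
i=14 t=25 v=4: → [24,35),[20,31),[16,27); WM=19
i=15 t=25 v=5: → [24,35),[20,31),[16,27); WM=22
i=16 t=29 v=4: → [28,39),[24,35),[20,31); WM=22
i=17 t=31 v=5: → [28,39),[24,35); WM=28; [12,23) fires=9 [16,27) fires=9
i=18 t=30 v=1: → [28,39),[24,35),[20,31); WM=28
i=19 t=29 v=7: → [28,39),[24,35),[20,31); WM=28

[0,11)=8 [4,15)=8 [8,19)=9 [12,23)=9 [16,27)=9 [20,31)=7 [24,35)=7 [28,39)=7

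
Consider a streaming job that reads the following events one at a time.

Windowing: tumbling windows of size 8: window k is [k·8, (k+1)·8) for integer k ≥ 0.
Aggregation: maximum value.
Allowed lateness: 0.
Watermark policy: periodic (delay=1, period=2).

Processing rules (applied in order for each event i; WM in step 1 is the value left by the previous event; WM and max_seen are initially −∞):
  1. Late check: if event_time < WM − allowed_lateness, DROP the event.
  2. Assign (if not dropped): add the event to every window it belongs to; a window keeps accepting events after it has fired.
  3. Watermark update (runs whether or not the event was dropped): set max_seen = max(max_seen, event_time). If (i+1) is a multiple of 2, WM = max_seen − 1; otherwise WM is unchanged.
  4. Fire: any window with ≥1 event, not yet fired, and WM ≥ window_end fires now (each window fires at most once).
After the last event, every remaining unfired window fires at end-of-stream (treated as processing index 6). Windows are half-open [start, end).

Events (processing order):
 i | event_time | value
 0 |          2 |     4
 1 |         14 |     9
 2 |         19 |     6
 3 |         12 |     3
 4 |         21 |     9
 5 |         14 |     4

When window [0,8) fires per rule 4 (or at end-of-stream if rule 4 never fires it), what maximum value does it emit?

i=0 t=2 v=4: → [0,8); WM=−∞
i=1 t=14 v=9: → [8,16); WM=13; [0,8) fires=4
i=2 t=19 v=6: → [16,24); WM=13
i=3 t=12 v=3: DROP (t<13-0); WM=18; [8,16) fires=9
i=4 t=21 v=9: → [16,24); WM=18
i=5 t=14 v=4: DROP (t<18-0); WM=20

4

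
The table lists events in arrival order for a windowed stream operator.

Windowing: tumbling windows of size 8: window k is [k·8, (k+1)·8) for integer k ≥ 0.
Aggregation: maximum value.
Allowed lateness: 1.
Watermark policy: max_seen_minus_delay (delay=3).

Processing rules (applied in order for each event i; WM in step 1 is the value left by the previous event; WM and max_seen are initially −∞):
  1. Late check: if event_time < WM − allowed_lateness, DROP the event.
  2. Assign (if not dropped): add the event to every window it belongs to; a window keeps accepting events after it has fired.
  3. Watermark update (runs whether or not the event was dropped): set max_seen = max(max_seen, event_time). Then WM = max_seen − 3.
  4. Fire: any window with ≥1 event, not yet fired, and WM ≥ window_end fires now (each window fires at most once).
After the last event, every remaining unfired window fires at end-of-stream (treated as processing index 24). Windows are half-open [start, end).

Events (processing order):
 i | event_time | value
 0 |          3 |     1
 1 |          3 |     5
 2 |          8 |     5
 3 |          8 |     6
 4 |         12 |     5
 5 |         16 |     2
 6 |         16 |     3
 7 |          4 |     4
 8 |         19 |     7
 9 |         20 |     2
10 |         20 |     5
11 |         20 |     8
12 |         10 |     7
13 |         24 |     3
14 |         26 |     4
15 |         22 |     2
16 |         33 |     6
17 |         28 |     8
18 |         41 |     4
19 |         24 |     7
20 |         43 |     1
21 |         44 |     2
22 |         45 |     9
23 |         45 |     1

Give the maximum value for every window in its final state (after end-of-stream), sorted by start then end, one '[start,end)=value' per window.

[0,8)=5 [8,16)=6 [16,24)=8 [24,32)=4 [32,40)=6 [40,48)=9

i=0 t=3 v=1: → [0,8); WM=0
i=1 t=3 v=5: → [0,8); WM=0
i=2 t=8 v=5: → [8,16); WM=5
i=3 t=8 v=6: → [8,16); WM=5
i=4 t=12 v=5: → [8,16); WM=9; [0,8) fires=5
i=5 t=16 v=2: → [16,24); WM=13
i=6 t=16 v=3: → [16,24); WM=13
i=7 t=4 v=4: DROP (t<13-1); WM=13
i=8 t=19 v=7: → [16,24); WM=16; [8,16) fires=6
i=9 t=20 v=2: → [16,24); WM=17
i=10 t=20 v=5: → [16,24); WM=17
i=11 t=20 v=8: → [16,24); WM=17
i=12 t=10 v=7: DROP (t<17-1); WM=17
i=13 t=24 v=3: → [24,32); WM=21
i=14 t=26 v=4: → [24,32); WM=23
i=15 t=22 v=2: → [16,24); WM=23
i=16 t=33 v=6: → [32,40); WM=30; [16,24) fires=8
i=17 t=28 v=8: DROP (t<30-1); WM=30
i=18 t=41 v=4: → [40,48); WM=38; [24,32) fires=4
i=19 t=24 v=7: DROP (t<38-1); WM=38
i=20 t=43 v=1: → [40,48); WM=40; [32,40) fires=6
i=21 t=44 v=2: → [40,48); WM=41
i=22 t=45 v=9: → [40,48); WM=42
i=23 t=45 v=1: → [40,48); WM=42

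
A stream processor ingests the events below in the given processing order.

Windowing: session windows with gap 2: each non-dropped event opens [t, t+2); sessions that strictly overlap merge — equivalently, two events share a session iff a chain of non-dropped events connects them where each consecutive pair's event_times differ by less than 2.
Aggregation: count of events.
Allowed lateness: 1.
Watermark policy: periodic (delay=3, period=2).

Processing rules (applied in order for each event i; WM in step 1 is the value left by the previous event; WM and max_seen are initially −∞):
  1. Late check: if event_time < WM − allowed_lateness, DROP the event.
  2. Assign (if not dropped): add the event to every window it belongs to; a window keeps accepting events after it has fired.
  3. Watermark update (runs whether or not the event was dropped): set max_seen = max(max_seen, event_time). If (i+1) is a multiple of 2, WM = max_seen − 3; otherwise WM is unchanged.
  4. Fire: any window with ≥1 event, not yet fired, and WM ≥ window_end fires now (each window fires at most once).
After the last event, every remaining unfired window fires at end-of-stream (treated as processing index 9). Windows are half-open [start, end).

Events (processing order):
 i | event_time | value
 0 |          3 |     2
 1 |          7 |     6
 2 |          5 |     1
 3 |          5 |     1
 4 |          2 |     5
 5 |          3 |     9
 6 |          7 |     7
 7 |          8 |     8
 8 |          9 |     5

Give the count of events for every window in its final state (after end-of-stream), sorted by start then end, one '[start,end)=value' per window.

[3,5)=2 [5,7)=2 [7,11)=4

i=0 t=3 v=2: → [3,5); WM=−∞
i=1 t=7 v=6: → [7,9); WM=4
i=2 t=5 v=1: → [5,7); WM=4
i=3 t=5 v=1: → [5,7); WM=4
i=4 t=2 v=5: DROP (t<4-1); WM=4
i=5 t=3 v=9: → [3,5); WM=4
i=6 t=7 v=7: → [7,9); WM=4
i=7 t=8 v=8: → [7,10); WM=5
i=8 t=9 v=5: → [7,11); WM=5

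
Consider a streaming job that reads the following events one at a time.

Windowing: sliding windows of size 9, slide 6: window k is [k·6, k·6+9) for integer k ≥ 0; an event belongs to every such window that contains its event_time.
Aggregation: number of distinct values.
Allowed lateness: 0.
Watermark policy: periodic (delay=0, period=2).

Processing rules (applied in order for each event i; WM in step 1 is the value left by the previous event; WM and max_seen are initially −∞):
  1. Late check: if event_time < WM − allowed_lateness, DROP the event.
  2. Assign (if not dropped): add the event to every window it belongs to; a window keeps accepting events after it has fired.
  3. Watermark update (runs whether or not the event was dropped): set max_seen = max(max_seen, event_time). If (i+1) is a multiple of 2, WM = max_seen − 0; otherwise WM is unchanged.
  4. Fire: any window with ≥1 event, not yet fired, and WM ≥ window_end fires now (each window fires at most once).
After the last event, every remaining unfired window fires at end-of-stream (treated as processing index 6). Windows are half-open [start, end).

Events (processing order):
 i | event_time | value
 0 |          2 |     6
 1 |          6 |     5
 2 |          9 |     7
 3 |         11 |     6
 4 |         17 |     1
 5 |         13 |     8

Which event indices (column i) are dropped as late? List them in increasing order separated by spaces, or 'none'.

i=0 t=2 v=6: → [0,9); WM=−∞
i=1 t=6 v=5: → [6,15),[0,9); WM=6
i=2 t=9 v=7: → [6,15); WM=6
i=3 t=11 v=6: → [6,15); WM=11; [0,9) fires=2
i=4 t=17 v=1: → [12,21); WM=11
i=5 t=13 v=8: → [12,21),[6,15); WM=17; [6,15) fires=4

none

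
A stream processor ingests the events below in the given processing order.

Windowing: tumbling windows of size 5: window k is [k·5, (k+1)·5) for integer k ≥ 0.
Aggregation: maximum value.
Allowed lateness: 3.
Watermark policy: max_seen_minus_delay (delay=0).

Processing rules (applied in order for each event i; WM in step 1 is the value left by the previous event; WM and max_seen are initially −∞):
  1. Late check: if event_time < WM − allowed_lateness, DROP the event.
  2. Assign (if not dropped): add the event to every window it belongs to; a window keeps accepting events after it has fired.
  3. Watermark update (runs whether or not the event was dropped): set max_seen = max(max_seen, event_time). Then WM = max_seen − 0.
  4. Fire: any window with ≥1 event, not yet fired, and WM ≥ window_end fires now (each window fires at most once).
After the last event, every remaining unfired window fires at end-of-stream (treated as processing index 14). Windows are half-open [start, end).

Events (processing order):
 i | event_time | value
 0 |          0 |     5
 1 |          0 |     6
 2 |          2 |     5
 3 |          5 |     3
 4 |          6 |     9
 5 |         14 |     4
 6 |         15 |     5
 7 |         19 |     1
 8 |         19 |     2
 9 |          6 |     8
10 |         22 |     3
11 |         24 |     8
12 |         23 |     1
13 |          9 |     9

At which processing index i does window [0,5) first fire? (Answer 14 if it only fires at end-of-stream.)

3

i=0 t=0 v=5: → [0,5); WM=0
i=1 t=0 v=6: → [0,5); WM=0
i=2 t=2 v=5: → [0,5); WM=2
i=3 t=5 v=3: → [5,10); WM=5; [0,5) fires=6
i=4 t=6 v=9: → [5,10); WM=6
i=5 t=14 v=4: → [10,15); WM=14; [5,10) fires=9
i=6 t=15 v=5: → [15,20); WM=15; [10,15) fires=4
i=7 t=19 v=1: → [15,20); WM=19
i=8 t=19 v=2: → [15,20); WM=19
i=9 t=6 v=8: DROP (t<19-3); WM=19
i=10 t=22 v=3: → [20,25); WM=22; [15,20) fires=5
i=11 t=24 v=8: → [20,25); WM=24
i=12 t=23 v=1: → [20,25); WM=24
i=13 t=9 v=9: DROP (t<24-3); WM=24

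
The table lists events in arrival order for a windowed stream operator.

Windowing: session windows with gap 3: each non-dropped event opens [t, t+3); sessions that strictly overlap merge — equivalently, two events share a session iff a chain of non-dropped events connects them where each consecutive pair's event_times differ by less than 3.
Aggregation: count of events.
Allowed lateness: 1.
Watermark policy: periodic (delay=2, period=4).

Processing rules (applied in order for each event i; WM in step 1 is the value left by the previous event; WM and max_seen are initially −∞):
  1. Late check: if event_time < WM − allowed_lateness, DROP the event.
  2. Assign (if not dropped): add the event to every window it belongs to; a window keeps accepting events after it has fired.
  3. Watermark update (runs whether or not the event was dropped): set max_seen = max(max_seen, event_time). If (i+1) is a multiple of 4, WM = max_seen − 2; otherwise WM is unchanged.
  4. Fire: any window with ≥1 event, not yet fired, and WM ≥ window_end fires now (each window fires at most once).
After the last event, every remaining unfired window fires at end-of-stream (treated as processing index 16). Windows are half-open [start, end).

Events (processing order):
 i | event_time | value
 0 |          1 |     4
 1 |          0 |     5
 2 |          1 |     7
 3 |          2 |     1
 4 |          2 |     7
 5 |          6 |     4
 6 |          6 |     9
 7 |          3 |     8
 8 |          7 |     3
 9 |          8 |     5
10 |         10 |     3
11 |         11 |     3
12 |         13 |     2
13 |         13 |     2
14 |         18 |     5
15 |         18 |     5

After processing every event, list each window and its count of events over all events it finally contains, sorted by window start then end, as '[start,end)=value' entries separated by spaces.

i=0 t=1 v=4: → [1,4); WM=−∞
i=1 t=0 v=5: → [0,4); WM=−∞
i=2 t=1 v=7: → [0,4); WM=−∞
i=3 t=2 v=1: → [0,5); WM=0
i=4 t=2 v=7: → [0,5); WM=0
i=5 t=6 v=4: → [6,9); WM=0
i=6 t=6 v=9: → [6,9); WM=0
i=7 t=3 v=8: → [0,6); WM=4
i=8 t=7 v=3: → [6,10); WM=4
i=9 t=8 v=5: → [6,11); WM=4
i=10 t=10 v=3: → [6,13); WM=4
i=11 t=11 v=3: → [6,14); WM=9
i=12 t=13 v=2: → [6,16); WM=9
i=13 t=13 v=2: → [6,16); WM=9
i=14 t=18 v=5: → [18,21); WM=9
i=15 t=18 v=5: → [18,21); WM=16

[0,6)=6 [6,16)=8 [18,21)=2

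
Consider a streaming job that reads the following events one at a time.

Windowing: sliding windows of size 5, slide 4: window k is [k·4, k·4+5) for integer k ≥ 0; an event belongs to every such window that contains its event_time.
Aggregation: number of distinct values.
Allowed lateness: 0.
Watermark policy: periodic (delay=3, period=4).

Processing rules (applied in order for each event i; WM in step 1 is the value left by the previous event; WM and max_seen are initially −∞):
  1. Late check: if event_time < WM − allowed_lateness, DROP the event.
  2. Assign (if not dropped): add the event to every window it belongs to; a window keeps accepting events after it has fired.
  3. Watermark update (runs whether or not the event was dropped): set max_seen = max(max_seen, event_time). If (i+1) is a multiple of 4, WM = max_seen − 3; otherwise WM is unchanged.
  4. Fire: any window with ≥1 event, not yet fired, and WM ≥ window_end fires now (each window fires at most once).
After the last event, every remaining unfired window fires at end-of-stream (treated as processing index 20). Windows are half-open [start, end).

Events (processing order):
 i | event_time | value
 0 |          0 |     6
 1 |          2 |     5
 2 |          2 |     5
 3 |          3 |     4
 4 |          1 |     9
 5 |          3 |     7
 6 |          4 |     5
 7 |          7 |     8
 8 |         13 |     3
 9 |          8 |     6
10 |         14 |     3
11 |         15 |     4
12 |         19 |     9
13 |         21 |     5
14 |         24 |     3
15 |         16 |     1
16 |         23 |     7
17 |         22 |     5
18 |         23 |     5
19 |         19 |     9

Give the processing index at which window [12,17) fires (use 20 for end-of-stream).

15

i=0 t=0 v=6: → [0,5); WM=−∞
i=1 t=2 v=5: → [0,5); WM=−∞
i=2 t=2 v=5: → [0,5); WM=−∞
i=3 t=3 v=4: → [0,5); WM=0
i=4 t=1 v=9: → [0,5); WM=0
i=5 t=3 v=7: → [0,5); WM=0
i=6 t=4 v=5: → [4,9),[0,5); WM=0
i=7 t=7 v=8: → [4,9); WM=4
i=8 t=13 v=3: → [12,17); WM=4
i=9 t=8 v=6: → [8,13),[4,9); WM=4
i=10 t=14 v=3: → [12,17); WM=4
i=11 t=15 v=4: → [12,17); WM=12; [0,5) fires=5 [4,9) fires=3
i=12 t=19 v=9: → [16,21); WM=12
i=13 t=21 v=5: → [20,25); WM=12
i=14 t=24 v=3: → [24,29),[20,25); WM=12
i=15 t=16 v=1: → [16,21),[12,17); WM=21; [8,13) fires=1 [12,17) fires=3 [16,21) fires=2
i=16 t=23 v=7: → [20,25); WM=21
i=17 t=22 v=5: → [20,25); WM=21
i=18 t=23 v=5: → [20,25); WM=21
i=19 t=19 v=9: DROP (t<21-0); WM=21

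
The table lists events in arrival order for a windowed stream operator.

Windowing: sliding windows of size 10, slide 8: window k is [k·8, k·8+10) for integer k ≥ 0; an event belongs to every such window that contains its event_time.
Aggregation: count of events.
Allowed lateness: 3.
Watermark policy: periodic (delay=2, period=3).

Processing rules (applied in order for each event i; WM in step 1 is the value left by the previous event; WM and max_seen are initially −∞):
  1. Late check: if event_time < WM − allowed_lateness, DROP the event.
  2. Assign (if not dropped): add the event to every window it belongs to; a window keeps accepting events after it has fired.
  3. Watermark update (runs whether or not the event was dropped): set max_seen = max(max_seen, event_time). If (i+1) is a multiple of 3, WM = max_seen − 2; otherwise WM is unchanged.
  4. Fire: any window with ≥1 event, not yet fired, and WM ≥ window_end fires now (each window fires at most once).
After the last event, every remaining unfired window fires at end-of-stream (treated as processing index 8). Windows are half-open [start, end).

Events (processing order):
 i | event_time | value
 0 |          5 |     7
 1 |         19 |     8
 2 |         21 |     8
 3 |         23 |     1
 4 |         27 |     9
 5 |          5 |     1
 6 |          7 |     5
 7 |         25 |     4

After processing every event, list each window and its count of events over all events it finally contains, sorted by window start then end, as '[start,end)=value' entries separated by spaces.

i=0 t=5 v=7: → [0,10); WM=−∞
i=1 t=19 v=8: → [16,26); WM=−∞
i=2 t=21 v=8: → [16,26); WM=19; [0,10) fires=1
i=3 t=23 v=1: → [16,26); WM=19
i=4 t=27 v=9: → [24,34); WM=19
i=5 t=5 v=1: DROP (t<19-3); WM=25
i=6 t=7 v=5: DROP (t<25-3); WM=25
i=7 t=25 v=4: → [24,34),[16,26); WM=25

[0,10)=1 [16,26)=4 [24,34)=2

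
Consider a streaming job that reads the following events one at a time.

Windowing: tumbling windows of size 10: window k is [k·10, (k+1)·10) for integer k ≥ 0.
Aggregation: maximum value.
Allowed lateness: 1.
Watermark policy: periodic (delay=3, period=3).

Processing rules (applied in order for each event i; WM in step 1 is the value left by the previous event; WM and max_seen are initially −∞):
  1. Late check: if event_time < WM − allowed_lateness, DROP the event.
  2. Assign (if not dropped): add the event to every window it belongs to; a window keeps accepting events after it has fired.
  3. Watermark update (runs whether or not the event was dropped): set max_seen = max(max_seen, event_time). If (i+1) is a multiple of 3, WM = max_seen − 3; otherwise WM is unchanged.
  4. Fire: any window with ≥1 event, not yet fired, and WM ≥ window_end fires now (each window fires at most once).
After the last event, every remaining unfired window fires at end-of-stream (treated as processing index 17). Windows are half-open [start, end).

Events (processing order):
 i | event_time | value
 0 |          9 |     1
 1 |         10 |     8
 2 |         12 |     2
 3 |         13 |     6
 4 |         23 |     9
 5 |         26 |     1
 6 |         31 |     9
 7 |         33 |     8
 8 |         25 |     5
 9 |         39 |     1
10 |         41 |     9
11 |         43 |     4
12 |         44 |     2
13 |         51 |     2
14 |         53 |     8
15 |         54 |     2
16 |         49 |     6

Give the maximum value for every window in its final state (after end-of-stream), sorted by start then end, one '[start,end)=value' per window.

[0,10)=1 [10,20)=8 [20,30)=9 [30,40)=9 [40,50)=9 [50,60)=8

i=0 t=9 v=1: → [0,10); WM=−∞
i=1 t=10 v=8: → [10,20); WM=−∞
i=2 t=12 v=2: → [10,20); WM=9
i=3 t=13 v=6: → [10,20); WM=9
i=4 t=23 v=9: → [20,30); WM=9
i=5 t=26 v=1: → [20,30); WM=23; [0,10) fires=1 [10,20) fires=8
i=6 t=31 v=9: → [30,40); WM=23
i=7 t=33 v=8: → [30,40); WM=23
i=8 t=25 v=5: → [20,30); WM=30; [20,30) fires=9
i=9 t=39 v=1: → [30,40); WM=30
i=10 t=41 v=9: → [40,50); WM=30
i=11 t=43 v=4: → [40,50); WM=40; [30,40) fires=9
i=12 t=44 v=2: → [40,50); WM=40
i=13 t=51 v=2: → [50,60); WM=40
i=14 t=53 v=8: → [50,60); WM=50; [40,50) fires=9
i=15 t=54 v=2: → [50,60); WM=50
i=16 t=49 v=6: → [40,50); WM=50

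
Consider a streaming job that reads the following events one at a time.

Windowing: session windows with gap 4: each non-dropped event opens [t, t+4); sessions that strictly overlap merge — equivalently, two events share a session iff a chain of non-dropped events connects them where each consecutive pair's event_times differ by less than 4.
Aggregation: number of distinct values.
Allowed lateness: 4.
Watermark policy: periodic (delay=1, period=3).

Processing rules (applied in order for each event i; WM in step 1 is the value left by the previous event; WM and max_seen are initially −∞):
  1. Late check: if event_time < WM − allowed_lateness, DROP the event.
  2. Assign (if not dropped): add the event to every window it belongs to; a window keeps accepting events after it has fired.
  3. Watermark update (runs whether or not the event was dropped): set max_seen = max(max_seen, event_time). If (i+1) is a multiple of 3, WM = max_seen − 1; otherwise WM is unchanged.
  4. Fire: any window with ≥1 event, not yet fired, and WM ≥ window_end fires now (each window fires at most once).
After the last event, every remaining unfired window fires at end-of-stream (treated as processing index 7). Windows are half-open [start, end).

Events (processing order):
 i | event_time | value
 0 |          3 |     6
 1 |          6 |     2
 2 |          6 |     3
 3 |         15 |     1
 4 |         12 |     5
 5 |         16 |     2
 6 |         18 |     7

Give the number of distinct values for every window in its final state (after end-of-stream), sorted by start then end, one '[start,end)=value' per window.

i=0 t=3 v=6: → [3,7); WM=−∞
i=1 t=6 v=2: → [3,10); WM=−∞
i=2 t=6 v=3: → [3,10); WM=5
i=3 t=15 v=1: → [15,19); WM=5
i=4 t=12 v=5: → [12,19); WM=5
i=5 t=16 v=2: → [12,20); WM=15
i=6 t=18 v=7: → [12,22); WM=15

[3,10)=3 [12,22)=4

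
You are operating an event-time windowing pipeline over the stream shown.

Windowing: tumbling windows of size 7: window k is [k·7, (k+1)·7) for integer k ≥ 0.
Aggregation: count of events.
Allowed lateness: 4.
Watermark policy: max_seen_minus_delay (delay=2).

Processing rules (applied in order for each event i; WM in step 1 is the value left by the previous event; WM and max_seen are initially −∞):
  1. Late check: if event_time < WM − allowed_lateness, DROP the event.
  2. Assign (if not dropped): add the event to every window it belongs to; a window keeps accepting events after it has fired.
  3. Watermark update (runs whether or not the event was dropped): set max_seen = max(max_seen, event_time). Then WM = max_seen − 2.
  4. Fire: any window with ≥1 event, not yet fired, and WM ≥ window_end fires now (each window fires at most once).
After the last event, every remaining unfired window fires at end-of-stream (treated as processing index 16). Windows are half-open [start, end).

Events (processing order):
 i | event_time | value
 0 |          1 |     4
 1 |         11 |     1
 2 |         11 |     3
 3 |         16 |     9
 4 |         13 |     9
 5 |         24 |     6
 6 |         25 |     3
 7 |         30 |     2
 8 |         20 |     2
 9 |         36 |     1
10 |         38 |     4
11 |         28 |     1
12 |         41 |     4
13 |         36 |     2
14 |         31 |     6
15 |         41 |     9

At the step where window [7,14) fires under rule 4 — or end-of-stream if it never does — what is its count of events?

i=0 t=1 v=4: → [0,7); WM=-1
i=1 t=11 v=1: → [7,14); WM=9; [0,7) fires=1
i=2 t=11 v=3: → [7,14); WM=9
i=3 t=16 v=9: → [14,21); WM=14; [7,14) fires=2
i=4 t=13 v=9: → [7,14); WM=14
i=5 t=24 v=6: → [21,28); WM=22; [14,21) fires=1
i=6 t=25 v=3: → [21,28); WM=23
i=7 t=30 v=2: → [28,35); WM=28; [21,28) fires=2
i=8 t=20 v=2: DROP (t<28-4); WM=28
i=9 t=36 v=1: → [35,42); WM=34
i=10 t=38 v=4: → [35,42); WM=36; [28,35) fires=1
i=11 t=28 v=1: DROP (t<36-4); WM=36
i=12 t=41 v=4: → [35,42); WM=39
i=13 t=36 v=2: → [35,42); WM=39
i=14 t=31 v=6: DROP (t<39-4); WM=39
i=15 t=41 v=9: → [35,42); WM=39

2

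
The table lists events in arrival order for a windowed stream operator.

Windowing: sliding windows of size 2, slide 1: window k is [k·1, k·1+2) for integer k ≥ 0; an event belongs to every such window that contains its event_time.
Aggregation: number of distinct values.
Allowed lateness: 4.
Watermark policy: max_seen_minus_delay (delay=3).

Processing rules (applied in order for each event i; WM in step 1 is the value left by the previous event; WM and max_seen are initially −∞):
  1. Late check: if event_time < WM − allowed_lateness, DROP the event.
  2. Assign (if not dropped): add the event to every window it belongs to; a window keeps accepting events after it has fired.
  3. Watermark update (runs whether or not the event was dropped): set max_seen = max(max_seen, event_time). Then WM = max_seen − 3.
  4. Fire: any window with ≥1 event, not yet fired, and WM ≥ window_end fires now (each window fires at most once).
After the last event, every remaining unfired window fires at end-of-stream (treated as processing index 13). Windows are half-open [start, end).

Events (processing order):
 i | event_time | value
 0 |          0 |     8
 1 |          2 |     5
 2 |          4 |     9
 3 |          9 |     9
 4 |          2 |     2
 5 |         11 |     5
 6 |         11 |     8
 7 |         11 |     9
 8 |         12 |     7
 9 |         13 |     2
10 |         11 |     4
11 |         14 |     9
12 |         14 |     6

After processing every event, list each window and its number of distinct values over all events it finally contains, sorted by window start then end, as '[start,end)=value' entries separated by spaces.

i=0 t=0 v=8: → [0,2); WM=-3
i=1 t=2 v=5: → [2,4),[1,3); WM=-1
i=2 t=4 v=9: → [4,6),[3,5); WM=1
i=3 t=9 v=9: → [9,11),[8,10); WM=6; [0,2) fires=1 [1,3) fires=1 [2,4) fires=1 [3,5) fires=1 [4,6) fires=1
i=4 t=2 v=2: → [2,4),[1,3); WM=6
i=5 t=11 v=5: → [11,13),[10,12); WM=8
i=6 t=11 v=8: → [11,13),[10,12); WM=8
i=7 t=11 v=9: → [11,13),[10,12); WM=8
i=8 t=12 v=7: → [12,14),[11,13); WM=9
i=9 t=13 v=2: → [13,15),[12,14); WM=10; [8,10) fires=1
i=10 t=11 v=4: → [11,13),[10,12); WM=10
i=11 t=14 v=9: → [14,16),[13,15); WM=11; [9,11) fires=1
i=12 t=14 v=6: → [14,16),[13,15); WM=11

[0,2)=1 [1,3)=2 [2,4)=2 [3,5)=1 [4,6)=1 [8,10)=1 [9,11)=1 [10,12)=4 [11,13)=5 [12,14)=2 [13,15)=3 [14,16)=2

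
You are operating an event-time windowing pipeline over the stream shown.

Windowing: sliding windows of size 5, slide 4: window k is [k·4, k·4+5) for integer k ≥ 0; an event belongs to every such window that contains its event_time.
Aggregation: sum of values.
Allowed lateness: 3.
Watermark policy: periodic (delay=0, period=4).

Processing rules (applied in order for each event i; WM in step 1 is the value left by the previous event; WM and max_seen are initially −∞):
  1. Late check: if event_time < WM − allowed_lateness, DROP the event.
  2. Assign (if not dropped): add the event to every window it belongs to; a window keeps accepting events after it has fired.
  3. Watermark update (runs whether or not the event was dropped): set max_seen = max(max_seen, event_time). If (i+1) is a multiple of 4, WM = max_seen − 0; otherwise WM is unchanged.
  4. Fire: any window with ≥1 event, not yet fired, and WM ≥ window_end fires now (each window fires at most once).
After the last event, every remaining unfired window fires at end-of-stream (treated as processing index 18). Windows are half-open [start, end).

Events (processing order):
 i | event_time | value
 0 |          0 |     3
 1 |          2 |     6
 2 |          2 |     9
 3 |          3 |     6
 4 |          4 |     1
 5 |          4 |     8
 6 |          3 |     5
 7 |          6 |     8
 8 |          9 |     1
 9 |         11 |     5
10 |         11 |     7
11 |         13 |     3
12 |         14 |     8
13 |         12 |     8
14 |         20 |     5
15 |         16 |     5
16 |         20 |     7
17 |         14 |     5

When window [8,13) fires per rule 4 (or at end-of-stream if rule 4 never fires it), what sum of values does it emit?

13

i=0 t=0 v=3: → [0,5); WM=−∞
i=1 t=2 v=6: → [0,5); WM=−∞
i=2 t=2 v=9: → [0,5); WM=−∞
i=3 t=3 v=6: → [0,5); WM=3
i=4 t=4 v=1: → [4,9),[0,5); WM=3
i=5 t=4 v=8: → [4,9),[0,5); WM=3
i=6 t=3 v=5: → [0,5); WM=3
i=7 t=6 v=8: → [4,9); WM=6; [0,5) fires=38
i=8 t=9 v=1: → [8,13); WM=6
i=9 t=11 v=5: → [8,13); WM=6
i=10 t=11 v=7: → [8,13); WM=6
i=11 t=13 v=3: → [12,17); WM=13; [4,9) fires=17 [8,13) fires=13
i=12 t=14 v=8: → [12,17); WM=13
i=13 t=12 v=8: → [12,17),[8,13); WM=13
i=14 t=20 v=5: → [20,25),[16,21); WM=13
i=15 t=16 v=5: → [16,21),[12,17); WM=20; [12,17) fires=24
i=16 t=20 v=7: → [20,25),[16,21); WM=20
i=17 t=14 v=5: DROP (t<20-3); WM=20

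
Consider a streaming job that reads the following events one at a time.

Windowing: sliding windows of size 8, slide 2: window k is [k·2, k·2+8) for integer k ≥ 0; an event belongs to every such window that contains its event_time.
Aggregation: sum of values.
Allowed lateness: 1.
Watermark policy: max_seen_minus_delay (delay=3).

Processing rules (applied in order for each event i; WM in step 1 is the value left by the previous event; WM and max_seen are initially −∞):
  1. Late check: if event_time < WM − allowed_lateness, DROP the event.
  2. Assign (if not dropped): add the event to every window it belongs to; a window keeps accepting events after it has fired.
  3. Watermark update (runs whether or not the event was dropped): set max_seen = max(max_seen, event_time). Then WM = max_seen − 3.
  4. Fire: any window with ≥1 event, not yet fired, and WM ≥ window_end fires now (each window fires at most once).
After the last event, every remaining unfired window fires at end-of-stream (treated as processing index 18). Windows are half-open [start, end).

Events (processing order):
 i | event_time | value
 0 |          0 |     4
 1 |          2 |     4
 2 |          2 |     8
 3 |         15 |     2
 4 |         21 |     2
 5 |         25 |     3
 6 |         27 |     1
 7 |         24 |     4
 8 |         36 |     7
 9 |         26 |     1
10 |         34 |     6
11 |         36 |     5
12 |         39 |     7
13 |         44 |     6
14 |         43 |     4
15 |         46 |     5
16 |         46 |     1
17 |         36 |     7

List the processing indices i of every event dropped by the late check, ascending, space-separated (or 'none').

9 17

i=0 t=0 v=4: → [0,8); WM=-3
i=1 t=2 v=4: → [2,10),[0,8); WM=-1
i=2 t=2 v=8: → [2,10),[0,8); WM=-1
i=3 t=15 v=2: → [14,22),[12,20),[10,18),[8,16); WM=12; [0,8) fires=16 [2,10) fires=12
i=4 t=21 v=2: → [20,28),[18,26),[16,24),[14,22); WM=18; [8,16) fires=2 [10,18) fires=2
i=5 t=25 v=3: → [24,32),[22,30),[20,28),[18,26); WM=22; [12,20) fires=2 [14,22) fires=4
i=6 t=27 v=1: → [26,34),[24,32),[22,30),[20,28); WM=24; [16,24) fires=2
i=7 t=24 v=4: → [24,32),[22,30),[20,28),[18,26); WM=24
i=8 t=36 v=7: → [36,44),[34,42),[32,40),[30,38); WM=33; [18,26) fires=9 [20,28) fires=10 [22,30) fires=8 [24,32) fires=8
i=9 t=26 v=1: DROP (t<33-1); WM=33
i=10 t=34 v=6: → [34,42),[32,40),[30,38),[28,36); WM=33
i=11 t=36 v=5: → [36,44),[34,42),[32,40),[30,38); WM=33
i=12 t=39 v=7: → [38,46),[36,44),[34,42),[32,40); WM=36; [26,34) fires=1 [28,36) fires=6
i=13 t=44 v=6: → [44,52),[42,50),[40,48),[38,46); WM=41; [30,38) fires=18 [32,40) fires=25
i=14 t=43 v=4: → [42,50),[40,48),[38,46),[36,44); WM=41
i=15 t=46 v=5: → [46,54),[44,52),[42,50),[40,48); WM=43; [34,42) fires=25
i=16 t=46 v=1: → [46,54),[44,52),[42,50),[40,48); WM=43
i=17 t=36 v=7: DROP (t<43-1); WM=43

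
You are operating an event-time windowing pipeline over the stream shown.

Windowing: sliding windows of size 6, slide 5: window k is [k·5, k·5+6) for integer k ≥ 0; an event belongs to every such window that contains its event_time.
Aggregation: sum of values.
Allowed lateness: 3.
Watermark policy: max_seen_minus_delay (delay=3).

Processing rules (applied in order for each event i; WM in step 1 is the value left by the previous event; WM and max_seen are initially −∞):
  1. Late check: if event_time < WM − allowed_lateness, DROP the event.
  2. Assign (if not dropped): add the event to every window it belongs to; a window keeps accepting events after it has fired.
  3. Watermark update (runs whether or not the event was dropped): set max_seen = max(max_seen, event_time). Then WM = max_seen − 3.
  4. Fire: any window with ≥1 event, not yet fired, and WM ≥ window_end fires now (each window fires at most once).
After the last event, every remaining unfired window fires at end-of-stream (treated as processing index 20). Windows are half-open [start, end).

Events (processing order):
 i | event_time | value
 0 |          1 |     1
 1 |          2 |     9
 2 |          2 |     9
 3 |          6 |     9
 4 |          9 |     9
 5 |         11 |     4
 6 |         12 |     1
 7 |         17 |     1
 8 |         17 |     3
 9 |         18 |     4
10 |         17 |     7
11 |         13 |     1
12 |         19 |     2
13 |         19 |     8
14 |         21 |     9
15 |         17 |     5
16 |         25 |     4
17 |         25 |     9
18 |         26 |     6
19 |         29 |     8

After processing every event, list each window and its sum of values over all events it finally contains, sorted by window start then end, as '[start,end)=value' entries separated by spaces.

i=0 t=1 v=1: → [0,6); WM=-2
i=1 t=2 v=9: → [0,6); WM=-1
i=2 t=2 v=9: → [0,6); WM=-1
i=3 t=6 v=9: → [5,11); WM=3
i=4 t=9 v=9: → [5,11); WM=6; [0,6) fires=19
i=5 t=11 v=4: → [10,16); WM=8
i=6 t=12 v=1: → [10,16); WM=9
i=7 t=17 v=1: → [15,21); WM=14; [5,11) fires=18
i=8 t=17 v=3: → [15,21); WM=14
i=9 t=18 v=4: → [15,21); WM=15
i=10 t=17 v=7: → [15,21); WM=15
i=11 t=13 v=1: → [10,16); WM=15
i=12 t=19 v=2: → [15,21); WM=16; [10,16) fires=6
i=13 t=19 v=8: → [15,21); WM=16
i=14 t=21 v=9: → [20,26); WM=18
i=15 t=17 v=5: → [15,21); WM=18
i=16 t=25 v=4: → [25,31),[20,26); WM=22; [15,21) fires=30
i=17 t=25 v=9: → [25,31),[20,26); WM=22
i=18 t=26 v=6: → [25,31); WM=23
i=19 t=29 v=8: → [25,31); WM=26; [20,26) fires=22

[0,6)=19 [5,11)=18 [10,16)=6 [15,21)=30 [20,26)=22 [25,31)=27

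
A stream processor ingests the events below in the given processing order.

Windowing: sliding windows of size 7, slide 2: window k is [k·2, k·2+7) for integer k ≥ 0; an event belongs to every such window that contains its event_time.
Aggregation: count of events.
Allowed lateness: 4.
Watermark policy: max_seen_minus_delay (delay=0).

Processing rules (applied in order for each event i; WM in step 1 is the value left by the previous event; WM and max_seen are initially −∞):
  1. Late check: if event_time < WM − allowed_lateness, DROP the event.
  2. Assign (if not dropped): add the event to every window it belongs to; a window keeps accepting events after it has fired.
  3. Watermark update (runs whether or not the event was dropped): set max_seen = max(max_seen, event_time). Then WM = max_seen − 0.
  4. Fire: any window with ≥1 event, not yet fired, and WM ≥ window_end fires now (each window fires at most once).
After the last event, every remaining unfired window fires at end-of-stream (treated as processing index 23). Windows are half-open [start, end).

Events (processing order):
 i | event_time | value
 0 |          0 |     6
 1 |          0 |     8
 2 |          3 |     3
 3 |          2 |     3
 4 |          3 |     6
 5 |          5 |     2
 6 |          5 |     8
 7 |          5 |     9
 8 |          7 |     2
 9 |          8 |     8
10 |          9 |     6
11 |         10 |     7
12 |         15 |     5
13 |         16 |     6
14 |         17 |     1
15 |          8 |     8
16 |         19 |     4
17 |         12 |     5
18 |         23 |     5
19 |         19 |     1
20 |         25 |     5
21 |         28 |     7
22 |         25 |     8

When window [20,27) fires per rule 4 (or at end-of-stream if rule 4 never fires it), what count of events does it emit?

i=0 t=0 v=6: → [0,7); WM=0
i=1 t=0 v=8: → [0,7); WM=0
i=2 t=3 v=3: → [2,9),[0,7); WM=3
i=3 t=2 v=3: → [2,9),[0,7); WM=3
i=4 t=3 v=6: → [2,9),[0,7); WM=3
i=5 t=5 v=2: → [4,11),[2,9),[0,7); WM=5
i=6 t=5 v=8: → [4,11),[2,9),[0,7); WM=5
i=7 t=5 v=9: → [4,11),[2,9),[0,7); WM=5
i=8 t=7 v=2: → [6,13),[4,11),[2,9); WM=7; [0,7) fires=8
i=9 t=8 v=8: → [8,15),[6,13),[4,11),[2,9); WM=8
i=10 t=9 v=6: → [8,15),[6,13),[4,11); WM=9; [2,9) fires=8
i=11 t=10 v=7: → [10,17),[8,15),[6,13),[4,11); WM=10
i=12 t=15 v=5: → [14,21),[12,19),[10,17); WM=15; [4,11) fires=7 [6,13) fires=4 [8,15) fires=3
i=13 t=16 v=6: → [16,23),[14,21),[12,19),[10,17); WM=16
i=14 t=17 v=1: → [16,23),[14,21),[12,19); WM=17; [10,17) fires=3
i=15 t=8 v=8: DROP (t<17-4); WM=17
i=16 t=19 v=4: → [18,25),[16,23),[14,21); WM=19; [12,19) fires=3
i=17 t=12 v=5: DROP (t<19-4); WM=19
i=18 t=23 v=5: → [22,29),[20,27),[18,25); WM=23; [14,21) fires=4 [16,23) fires=3
i=19 t=19 v=1: → [18,25),[16,23),[14,21); WM=23
i=20 t=25 v=5: → [24,31),[22,29),[20,27); WM=25; [18,25) fires=3
i=21 t=28 v=7: → [28,35),[26,33),[24,31),[22,29); WM=28; [20,27) fires=2
i=22 t=25 v=8: → [24,31),[22,29),[20,27); WM=28

2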